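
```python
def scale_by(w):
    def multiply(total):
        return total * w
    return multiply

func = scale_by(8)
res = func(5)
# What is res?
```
40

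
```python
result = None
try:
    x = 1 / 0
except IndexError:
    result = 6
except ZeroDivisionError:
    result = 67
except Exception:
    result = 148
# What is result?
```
67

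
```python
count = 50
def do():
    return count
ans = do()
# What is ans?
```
50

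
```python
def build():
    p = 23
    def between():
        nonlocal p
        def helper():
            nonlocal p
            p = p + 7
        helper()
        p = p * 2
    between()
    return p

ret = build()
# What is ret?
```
60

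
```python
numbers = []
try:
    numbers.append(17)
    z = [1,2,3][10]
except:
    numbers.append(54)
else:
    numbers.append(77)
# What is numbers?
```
[17, 54]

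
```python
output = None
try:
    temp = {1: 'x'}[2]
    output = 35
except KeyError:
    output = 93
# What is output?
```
93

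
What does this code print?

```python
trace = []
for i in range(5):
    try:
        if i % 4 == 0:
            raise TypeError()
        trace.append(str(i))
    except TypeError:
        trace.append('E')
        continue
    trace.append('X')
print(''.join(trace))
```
E1X2X3XE

continue in except skips rest of loop body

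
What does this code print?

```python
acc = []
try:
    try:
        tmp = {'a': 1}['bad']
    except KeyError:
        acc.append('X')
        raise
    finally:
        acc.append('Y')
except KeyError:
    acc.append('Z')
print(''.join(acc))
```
XYZ

finally runs before re-raised exception propagates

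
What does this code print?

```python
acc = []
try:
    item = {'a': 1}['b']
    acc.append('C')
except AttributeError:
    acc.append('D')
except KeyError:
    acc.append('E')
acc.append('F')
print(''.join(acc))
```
EF

KeyError is caught by its specific handler, not AttributeError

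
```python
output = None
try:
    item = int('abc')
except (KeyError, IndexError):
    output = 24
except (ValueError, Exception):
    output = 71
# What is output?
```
71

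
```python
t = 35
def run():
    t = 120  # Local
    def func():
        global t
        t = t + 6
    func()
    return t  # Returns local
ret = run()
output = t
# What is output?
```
41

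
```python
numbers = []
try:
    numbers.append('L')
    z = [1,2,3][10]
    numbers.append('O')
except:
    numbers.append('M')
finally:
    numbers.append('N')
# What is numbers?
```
['L', 'M', 'N']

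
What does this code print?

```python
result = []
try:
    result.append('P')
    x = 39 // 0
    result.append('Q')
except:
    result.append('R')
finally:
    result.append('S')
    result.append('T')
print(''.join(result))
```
PRST

Code before exception runs, then except, then all of finally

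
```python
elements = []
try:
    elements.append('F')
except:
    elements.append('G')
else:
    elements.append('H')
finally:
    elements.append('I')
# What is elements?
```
['F', 'H', 'I']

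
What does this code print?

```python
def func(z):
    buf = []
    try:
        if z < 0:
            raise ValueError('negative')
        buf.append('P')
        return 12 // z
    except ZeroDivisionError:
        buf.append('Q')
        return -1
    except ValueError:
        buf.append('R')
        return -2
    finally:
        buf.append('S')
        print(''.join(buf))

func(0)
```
PQS

z=0 causes ZeroDivisionError, caught, finally prints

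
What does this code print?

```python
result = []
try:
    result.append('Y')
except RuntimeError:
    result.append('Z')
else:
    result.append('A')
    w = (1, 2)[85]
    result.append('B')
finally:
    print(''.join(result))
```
YA

Try succeeds, else appends 'A', IndexError in else is uncaught, finally prints before exception propagates ('B' never appended)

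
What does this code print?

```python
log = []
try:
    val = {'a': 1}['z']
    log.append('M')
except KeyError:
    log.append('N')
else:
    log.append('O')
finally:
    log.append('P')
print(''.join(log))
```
NP

Exception: except runs, else skipped, finally runs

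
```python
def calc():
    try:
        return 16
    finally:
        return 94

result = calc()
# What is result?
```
94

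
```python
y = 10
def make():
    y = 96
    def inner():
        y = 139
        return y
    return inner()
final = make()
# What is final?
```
139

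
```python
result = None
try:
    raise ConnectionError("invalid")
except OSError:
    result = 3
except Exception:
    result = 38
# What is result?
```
3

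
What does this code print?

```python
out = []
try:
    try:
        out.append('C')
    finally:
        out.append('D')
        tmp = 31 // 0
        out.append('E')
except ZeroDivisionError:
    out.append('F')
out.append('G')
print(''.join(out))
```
CDFG

Exception in inner finally caught by outer except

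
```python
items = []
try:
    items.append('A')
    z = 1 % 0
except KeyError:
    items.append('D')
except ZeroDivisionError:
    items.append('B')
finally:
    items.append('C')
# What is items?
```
['A', 'B', 'C']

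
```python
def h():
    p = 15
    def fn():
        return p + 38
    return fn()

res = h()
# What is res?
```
53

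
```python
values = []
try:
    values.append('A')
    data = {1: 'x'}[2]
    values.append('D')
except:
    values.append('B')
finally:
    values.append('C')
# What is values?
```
['A', 'B', 'C']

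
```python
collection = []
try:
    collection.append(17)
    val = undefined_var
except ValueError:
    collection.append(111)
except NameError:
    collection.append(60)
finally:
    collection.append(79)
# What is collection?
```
[17, 60, 79]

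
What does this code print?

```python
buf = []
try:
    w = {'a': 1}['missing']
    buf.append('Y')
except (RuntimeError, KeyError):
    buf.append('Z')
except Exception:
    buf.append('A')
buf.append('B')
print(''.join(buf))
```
ZB

KeyError matches tuple containing it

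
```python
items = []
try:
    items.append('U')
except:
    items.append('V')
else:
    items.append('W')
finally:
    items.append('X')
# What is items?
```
['U', 'W', 'X']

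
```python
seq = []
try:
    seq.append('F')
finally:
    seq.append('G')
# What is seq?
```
['F', 'G']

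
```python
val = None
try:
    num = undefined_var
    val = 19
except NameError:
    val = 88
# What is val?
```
88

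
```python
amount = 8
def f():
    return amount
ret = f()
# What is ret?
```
8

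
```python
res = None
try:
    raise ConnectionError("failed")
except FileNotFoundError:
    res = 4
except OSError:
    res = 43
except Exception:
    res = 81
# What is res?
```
43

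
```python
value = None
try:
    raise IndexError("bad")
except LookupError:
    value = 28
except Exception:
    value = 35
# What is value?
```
28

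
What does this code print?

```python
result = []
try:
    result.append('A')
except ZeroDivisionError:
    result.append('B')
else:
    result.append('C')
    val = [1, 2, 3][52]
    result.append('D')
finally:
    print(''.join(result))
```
AC

Try succeeds, else appends 'C', IndexError in else is uncaught, finally prints before exception propagates ('D' never appended)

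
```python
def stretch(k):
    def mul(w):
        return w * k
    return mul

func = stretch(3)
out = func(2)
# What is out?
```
6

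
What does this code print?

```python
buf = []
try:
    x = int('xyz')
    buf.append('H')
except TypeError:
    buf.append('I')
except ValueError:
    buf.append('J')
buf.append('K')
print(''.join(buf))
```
JK

ValueError is caught by its specific handler, not TypeError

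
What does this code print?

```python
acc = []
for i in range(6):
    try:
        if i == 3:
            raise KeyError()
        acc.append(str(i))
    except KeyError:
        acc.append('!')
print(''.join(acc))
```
012!45

Exception on i=3 caught, loop continues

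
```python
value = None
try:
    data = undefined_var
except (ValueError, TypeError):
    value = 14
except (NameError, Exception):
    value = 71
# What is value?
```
71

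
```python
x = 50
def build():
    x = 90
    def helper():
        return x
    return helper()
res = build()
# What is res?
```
90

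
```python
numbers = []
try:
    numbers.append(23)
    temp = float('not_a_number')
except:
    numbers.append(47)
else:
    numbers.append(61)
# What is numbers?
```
[23, 47]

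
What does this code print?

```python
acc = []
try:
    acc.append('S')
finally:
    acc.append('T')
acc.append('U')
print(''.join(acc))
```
STU

try/finally without except, no exception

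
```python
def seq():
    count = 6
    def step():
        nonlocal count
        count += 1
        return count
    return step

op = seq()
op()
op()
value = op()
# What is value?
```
9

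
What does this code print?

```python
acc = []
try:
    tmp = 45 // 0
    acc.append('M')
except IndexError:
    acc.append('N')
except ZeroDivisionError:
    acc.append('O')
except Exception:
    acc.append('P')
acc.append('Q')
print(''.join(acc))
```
OQ

ZeroDivisionError matches before generic Exception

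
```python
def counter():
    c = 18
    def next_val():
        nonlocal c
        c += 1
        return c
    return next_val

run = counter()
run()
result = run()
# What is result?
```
20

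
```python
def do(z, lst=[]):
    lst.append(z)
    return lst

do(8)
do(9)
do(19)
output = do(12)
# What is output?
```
[8, 9, 19, 12]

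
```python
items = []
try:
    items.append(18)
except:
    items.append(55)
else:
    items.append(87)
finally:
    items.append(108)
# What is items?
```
[18, 87, 108]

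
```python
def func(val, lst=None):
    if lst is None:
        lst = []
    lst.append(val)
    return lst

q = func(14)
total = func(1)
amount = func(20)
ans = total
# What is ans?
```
[1]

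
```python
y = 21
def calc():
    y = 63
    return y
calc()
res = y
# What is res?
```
21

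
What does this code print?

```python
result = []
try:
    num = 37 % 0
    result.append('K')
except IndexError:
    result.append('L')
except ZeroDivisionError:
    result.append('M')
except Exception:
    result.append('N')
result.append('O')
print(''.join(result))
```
MO

ZeroDivisionError matches before generic Exception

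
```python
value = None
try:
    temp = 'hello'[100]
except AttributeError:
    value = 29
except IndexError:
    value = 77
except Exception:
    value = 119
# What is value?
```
77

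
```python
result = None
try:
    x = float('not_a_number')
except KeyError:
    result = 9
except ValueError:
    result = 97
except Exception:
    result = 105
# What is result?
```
97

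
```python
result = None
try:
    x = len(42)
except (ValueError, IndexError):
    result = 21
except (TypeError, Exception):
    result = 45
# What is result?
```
45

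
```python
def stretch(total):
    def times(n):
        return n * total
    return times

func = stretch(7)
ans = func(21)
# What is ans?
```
147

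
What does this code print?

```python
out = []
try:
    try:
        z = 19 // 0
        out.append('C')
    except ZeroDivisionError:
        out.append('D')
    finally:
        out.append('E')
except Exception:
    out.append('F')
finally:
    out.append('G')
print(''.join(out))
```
DEG

Both finally blocks run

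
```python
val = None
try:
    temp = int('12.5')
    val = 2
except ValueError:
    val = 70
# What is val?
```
70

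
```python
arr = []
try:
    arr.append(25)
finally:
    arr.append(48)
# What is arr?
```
[25, 48]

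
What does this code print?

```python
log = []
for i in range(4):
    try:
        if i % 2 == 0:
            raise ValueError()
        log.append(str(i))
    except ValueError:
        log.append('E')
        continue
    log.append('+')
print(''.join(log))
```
E1+E3+

continue in except skips rest of loop body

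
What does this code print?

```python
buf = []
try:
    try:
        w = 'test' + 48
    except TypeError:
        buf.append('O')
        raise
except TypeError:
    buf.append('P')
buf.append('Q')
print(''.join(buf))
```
OPQ

raise without argument re-raises current exception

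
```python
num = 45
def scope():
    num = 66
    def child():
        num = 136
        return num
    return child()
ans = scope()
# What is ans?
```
136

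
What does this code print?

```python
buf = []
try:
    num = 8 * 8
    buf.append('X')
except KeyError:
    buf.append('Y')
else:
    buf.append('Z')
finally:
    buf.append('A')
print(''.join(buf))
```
XZA

else runs before finally when no exception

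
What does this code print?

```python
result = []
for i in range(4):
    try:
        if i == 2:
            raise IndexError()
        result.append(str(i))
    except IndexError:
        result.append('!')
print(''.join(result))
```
01!3

Exception on i=2 caught, loop continues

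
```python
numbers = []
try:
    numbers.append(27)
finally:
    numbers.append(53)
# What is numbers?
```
[27, 53]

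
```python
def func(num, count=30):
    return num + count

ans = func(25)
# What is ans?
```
55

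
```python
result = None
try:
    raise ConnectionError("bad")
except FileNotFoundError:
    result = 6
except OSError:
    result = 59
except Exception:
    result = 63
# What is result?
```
59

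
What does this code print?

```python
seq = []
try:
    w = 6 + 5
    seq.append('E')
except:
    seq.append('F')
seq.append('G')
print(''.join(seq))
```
EG

No exception, try block completes normally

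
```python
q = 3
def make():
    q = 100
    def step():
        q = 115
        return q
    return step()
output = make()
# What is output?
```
115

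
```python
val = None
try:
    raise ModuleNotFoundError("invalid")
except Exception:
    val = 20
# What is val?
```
20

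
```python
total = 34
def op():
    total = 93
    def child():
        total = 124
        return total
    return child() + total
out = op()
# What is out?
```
217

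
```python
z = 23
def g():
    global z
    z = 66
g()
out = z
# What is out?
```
66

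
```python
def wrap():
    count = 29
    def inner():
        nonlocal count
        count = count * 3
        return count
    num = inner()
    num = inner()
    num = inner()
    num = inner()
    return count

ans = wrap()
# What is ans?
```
2349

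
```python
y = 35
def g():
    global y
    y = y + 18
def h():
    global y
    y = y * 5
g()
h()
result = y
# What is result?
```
265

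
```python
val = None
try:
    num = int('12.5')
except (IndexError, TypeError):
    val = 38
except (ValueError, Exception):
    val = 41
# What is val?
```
41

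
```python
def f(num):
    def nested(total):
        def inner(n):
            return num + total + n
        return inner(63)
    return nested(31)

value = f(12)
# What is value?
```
106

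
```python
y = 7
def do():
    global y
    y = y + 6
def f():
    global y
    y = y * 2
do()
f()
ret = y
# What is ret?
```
26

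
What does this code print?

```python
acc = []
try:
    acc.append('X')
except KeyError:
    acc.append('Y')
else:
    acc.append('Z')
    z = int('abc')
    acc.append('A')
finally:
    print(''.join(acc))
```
XZ

Try succeeds, else appends 'Z', ValueError in else is uncaught, finally prints before exception propagates ('A' never appended)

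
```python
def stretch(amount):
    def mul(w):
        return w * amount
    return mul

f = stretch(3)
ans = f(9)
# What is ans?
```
27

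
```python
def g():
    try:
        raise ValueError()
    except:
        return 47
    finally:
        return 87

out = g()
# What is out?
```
87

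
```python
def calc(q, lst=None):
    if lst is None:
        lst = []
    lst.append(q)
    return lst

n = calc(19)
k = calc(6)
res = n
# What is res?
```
[19]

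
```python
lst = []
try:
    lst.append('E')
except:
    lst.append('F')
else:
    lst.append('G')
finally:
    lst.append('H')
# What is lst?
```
['E', 'G', 'H']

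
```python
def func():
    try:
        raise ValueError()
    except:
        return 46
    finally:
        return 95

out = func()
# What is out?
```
95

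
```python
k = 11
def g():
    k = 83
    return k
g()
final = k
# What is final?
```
11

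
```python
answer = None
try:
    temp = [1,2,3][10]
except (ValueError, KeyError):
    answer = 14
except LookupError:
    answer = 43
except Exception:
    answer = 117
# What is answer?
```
43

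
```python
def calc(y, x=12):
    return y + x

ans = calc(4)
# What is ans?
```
16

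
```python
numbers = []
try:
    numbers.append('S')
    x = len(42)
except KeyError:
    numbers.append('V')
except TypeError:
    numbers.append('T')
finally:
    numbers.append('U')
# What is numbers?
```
['S', 'T', 'U']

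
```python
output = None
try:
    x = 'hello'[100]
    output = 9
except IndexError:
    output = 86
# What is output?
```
86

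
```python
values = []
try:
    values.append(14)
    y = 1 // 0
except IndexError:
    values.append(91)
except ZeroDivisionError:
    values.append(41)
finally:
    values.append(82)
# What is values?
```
[14, 41, 82]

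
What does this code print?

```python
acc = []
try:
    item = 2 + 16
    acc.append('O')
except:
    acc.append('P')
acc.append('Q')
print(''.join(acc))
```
OQ

No exception, try block completes normally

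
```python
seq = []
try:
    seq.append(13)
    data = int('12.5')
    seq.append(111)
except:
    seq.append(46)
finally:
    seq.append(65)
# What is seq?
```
[13, 46, 65]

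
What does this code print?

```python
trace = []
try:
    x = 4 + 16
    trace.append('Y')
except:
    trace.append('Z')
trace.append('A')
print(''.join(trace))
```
YA

No exception, try block completes normally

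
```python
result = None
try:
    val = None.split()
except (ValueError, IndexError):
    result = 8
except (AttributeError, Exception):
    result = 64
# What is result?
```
64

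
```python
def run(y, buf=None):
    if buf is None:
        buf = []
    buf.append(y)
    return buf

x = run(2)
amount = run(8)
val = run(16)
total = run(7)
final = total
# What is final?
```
[7]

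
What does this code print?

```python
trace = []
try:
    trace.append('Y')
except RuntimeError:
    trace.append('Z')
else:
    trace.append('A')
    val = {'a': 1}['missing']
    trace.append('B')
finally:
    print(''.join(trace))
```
YA

Try succeeds, else appends 'A', KeyError in else is uncaught, finally prints before exception propagates ('B' never appended)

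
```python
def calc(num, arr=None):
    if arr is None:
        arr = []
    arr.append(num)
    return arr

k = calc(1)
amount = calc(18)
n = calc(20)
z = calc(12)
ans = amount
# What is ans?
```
[18]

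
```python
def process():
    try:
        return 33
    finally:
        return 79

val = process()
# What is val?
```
79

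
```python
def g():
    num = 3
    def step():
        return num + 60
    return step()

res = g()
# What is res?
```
63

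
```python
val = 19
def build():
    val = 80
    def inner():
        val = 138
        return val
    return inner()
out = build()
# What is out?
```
138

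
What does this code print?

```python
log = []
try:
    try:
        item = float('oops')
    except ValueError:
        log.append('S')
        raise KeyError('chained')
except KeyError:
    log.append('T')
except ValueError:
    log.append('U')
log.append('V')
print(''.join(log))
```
STV

KeyError raised and caught, original ValueError not re-raised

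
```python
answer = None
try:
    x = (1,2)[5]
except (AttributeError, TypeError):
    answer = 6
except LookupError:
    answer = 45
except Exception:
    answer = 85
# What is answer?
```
45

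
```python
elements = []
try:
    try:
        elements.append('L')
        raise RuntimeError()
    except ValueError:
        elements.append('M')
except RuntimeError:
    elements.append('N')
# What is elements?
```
['L', 'N']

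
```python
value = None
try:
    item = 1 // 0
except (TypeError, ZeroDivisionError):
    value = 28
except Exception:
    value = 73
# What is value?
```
28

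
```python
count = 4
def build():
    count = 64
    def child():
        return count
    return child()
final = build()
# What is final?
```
64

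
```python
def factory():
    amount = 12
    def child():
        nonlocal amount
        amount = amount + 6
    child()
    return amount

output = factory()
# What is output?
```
18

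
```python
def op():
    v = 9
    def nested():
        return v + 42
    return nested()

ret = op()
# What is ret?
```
51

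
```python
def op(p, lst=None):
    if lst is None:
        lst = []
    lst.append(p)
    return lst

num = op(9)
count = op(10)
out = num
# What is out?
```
[9]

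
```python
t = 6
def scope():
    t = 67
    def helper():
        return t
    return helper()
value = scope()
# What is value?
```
67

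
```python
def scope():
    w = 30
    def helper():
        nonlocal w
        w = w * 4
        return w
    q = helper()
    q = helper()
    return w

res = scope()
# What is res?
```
480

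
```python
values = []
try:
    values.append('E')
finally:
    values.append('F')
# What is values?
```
['E', 'F']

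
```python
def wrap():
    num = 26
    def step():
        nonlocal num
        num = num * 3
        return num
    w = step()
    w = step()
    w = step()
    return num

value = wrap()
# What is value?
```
702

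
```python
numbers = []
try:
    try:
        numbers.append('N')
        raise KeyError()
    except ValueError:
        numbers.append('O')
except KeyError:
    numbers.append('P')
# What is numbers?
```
['N', 'P']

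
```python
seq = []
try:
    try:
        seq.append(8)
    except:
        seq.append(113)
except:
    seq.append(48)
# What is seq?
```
[8]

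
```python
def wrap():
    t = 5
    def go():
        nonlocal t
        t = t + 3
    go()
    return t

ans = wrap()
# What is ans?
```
8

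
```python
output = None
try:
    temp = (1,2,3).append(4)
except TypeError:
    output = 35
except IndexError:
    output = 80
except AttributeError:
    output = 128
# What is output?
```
128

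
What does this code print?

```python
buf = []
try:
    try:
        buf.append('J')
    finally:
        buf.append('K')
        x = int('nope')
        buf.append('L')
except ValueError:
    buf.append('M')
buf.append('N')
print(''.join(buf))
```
JKMN

Exception in inner finally caught by outer except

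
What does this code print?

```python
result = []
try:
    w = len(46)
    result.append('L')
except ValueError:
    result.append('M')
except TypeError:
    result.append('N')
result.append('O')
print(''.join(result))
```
NO

TypeError is caught by its specific handler, not ValueError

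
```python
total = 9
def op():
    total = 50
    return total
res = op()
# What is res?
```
50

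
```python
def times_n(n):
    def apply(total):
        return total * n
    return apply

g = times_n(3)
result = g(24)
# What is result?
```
72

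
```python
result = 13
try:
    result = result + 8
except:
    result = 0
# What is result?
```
21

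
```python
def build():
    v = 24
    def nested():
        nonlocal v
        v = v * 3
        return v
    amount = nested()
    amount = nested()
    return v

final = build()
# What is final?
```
216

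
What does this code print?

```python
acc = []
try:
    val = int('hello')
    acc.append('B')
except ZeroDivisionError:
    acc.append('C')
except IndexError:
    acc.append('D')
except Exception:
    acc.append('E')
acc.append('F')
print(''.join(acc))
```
EF

ValueError not specifically caught, falls to Exception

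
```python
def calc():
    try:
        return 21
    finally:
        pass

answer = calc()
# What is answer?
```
21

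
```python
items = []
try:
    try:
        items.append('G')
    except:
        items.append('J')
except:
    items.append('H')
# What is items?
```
['G']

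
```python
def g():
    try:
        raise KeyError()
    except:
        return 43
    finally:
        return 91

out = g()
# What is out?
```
91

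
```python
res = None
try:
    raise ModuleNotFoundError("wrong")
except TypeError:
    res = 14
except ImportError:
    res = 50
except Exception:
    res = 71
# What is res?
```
50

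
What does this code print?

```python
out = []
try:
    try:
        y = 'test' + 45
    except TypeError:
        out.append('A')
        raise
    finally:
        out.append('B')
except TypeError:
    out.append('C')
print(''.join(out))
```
ABC

finally runs before re-raised exception propagates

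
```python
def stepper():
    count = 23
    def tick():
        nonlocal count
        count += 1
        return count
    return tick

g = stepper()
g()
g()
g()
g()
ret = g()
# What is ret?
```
28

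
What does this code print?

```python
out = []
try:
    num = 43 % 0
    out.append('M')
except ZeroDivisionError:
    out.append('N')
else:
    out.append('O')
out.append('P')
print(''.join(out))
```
NP

else block skipped when exception is caught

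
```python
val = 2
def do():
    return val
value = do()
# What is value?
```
2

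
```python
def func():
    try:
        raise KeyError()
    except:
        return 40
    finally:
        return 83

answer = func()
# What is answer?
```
83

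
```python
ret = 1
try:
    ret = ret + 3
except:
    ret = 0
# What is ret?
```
4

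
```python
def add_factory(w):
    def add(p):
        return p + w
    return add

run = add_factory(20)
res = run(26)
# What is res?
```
46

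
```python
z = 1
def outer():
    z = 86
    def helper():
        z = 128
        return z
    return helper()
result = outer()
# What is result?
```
128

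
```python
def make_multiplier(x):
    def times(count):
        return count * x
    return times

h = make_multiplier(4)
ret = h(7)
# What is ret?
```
28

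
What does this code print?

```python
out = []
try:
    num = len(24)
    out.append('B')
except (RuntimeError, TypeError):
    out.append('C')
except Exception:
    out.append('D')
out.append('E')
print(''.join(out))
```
CE

TypeError matches tuple containing it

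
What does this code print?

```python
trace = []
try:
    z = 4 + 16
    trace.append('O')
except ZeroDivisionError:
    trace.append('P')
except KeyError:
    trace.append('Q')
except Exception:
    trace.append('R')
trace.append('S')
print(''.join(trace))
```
OS

No exception, try block completes normally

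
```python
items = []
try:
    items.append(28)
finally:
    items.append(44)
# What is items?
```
[28, 44]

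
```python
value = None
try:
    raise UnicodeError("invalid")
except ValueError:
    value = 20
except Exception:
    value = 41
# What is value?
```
20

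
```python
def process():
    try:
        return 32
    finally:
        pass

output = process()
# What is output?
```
32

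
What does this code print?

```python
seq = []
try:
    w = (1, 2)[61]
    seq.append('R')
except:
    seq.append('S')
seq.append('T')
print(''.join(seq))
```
ST

Exception raised in try, caught by bare except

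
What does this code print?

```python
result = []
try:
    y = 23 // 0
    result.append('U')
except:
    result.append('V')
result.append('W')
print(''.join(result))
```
VW

Exception raised in try, caught by bare except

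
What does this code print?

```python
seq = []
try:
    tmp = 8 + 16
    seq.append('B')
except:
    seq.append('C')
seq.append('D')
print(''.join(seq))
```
BD

No exception, try block completes normally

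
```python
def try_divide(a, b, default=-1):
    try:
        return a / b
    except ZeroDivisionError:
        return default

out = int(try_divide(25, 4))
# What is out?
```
6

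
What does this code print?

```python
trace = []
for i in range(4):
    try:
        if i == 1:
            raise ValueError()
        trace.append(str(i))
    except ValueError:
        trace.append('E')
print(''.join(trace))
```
0E23

Exception on i=1 caught, loop continues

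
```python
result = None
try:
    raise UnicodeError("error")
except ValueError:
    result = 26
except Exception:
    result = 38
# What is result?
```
26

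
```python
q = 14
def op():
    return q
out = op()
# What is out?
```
14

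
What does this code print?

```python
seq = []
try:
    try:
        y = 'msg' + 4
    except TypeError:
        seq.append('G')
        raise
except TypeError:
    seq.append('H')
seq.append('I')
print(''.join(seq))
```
GHI

raise without argument re-raises current exception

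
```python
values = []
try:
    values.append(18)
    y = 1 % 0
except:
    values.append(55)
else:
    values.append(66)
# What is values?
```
[18, 55]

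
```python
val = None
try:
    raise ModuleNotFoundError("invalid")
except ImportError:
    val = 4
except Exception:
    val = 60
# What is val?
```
4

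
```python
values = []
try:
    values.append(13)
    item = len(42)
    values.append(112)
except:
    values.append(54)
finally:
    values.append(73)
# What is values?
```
[13, 54, 73]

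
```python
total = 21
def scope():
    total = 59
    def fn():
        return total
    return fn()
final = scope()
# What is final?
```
59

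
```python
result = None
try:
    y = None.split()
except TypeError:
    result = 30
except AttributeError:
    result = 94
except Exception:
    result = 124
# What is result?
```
94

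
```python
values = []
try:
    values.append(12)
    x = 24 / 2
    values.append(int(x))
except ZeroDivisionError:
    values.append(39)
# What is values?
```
[12, 12]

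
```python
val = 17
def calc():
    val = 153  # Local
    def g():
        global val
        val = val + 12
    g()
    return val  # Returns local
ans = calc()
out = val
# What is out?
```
29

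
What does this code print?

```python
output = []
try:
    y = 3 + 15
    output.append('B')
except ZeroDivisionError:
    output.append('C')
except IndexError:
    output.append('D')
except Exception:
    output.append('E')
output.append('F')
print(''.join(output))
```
BF

No exception, try block completes normally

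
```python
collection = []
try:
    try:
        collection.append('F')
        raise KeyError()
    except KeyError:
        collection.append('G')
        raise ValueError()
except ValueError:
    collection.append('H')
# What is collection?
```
['F', 'G', 'H']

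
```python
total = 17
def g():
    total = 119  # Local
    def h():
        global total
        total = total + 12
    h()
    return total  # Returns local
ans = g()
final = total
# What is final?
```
29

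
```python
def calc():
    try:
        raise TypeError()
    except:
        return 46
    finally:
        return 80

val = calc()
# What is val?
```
80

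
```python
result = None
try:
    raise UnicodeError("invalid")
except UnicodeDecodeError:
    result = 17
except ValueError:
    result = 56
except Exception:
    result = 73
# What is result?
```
56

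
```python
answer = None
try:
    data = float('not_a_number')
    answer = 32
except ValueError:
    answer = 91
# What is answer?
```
91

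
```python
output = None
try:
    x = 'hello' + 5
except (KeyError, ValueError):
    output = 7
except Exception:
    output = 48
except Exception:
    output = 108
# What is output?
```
48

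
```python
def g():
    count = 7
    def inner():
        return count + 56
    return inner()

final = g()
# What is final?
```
63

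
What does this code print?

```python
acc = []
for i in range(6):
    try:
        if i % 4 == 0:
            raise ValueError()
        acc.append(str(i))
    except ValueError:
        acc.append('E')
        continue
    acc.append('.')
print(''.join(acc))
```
E1.2.3.E5.

continue in except skips rest of loop body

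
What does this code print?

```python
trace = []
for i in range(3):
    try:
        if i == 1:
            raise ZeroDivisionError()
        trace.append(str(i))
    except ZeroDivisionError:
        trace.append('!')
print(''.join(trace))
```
0!2

Exception on i=1 caught, loop continues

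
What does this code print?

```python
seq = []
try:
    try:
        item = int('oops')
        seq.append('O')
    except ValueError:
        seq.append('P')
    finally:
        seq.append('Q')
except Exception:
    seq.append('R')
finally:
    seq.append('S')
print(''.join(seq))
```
PQS

Both finally blocks run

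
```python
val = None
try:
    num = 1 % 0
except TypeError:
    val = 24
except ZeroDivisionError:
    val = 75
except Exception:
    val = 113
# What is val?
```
75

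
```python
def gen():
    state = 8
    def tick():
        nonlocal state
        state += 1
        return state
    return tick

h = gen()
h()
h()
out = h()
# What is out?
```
11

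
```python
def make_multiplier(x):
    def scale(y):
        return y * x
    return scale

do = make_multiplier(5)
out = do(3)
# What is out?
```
15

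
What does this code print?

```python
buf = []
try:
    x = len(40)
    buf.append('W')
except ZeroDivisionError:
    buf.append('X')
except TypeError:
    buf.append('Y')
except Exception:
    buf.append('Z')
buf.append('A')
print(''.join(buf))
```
YA

TypeError matches before generic Exception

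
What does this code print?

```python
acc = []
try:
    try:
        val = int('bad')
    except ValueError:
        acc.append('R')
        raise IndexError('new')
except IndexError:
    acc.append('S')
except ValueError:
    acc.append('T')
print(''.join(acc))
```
RS

New IndexError raised, caught by outer IndexError handler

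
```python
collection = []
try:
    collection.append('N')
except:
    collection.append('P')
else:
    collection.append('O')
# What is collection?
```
['N', 'O']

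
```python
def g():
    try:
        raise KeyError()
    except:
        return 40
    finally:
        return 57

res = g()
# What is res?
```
57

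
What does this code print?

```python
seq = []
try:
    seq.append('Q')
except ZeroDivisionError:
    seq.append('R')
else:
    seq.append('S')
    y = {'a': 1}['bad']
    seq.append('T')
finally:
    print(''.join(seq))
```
QS

Try succeeds, else appends 'S', KeyError in else is uncaught, finally prints before exception propagates ('T' never appended)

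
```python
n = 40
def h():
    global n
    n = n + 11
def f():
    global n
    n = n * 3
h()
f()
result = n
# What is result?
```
153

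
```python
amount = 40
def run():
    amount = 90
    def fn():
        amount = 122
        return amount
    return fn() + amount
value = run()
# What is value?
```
212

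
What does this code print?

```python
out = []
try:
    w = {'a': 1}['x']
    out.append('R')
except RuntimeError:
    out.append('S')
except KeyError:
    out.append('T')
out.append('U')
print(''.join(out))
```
TU

KeyError is caught by its specific handler, not RuntimeError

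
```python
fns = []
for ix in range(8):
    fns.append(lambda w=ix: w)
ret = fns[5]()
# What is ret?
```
5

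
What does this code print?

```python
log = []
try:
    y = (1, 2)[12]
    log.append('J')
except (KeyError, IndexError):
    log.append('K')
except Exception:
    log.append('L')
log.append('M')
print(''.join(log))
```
KM

IndexError matches tuple containing it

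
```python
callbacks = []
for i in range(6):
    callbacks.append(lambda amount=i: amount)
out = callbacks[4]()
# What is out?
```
4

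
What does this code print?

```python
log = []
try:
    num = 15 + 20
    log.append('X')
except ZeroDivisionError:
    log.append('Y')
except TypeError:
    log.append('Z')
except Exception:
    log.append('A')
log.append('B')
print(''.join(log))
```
XB

No exception, try block completes normally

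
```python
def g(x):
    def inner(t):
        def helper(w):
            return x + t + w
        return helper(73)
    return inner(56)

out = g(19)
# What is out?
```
148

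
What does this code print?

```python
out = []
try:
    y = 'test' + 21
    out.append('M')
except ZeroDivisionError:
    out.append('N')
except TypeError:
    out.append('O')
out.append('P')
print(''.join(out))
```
OP

TypeError is caught by its specific handler, not ZeroDivisionError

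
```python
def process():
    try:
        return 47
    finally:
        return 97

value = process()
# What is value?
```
97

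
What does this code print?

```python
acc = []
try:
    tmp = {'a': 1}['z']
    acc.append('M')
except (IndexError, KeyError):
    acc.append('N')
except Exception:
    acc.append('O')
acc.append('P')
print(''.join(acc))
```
NP

KeyError matches tuple containing it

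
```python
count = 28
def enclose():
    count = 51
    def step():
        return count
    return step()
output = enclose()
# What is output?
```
51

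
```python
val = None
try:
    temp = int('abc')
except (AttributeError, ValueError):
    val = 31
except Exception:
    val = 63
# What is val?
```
31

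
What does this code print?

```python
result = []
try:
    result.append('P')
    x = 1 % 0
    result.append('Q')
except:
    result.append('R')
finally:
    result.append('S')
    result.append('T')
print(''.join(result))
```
PRST

Code before exception runs, then except, then all of finally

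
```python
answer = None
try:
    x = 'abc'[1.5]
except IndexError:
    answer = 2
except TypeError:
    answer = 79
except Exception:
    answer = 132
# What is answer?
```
79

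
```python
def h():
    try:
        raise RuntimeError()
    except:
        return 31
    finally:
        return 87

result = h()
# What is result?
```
87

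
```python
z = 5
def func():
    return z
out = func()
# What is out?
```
5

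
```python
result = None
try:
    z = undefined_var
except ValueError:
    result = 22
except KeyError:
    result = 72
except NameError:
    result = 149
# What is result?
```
149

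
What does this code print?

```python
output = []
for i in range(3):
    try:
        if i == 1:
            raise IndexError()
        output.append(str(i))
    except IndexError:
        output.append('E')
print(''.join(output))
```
0E2

Exception on i=1 caught, loop continues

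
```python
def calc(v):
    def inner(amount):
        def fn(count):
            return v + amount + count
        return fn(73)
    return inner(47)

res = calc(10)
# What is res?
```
130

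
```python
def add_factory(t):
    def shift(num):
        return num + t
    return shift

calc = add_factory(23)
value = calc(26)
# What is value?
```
49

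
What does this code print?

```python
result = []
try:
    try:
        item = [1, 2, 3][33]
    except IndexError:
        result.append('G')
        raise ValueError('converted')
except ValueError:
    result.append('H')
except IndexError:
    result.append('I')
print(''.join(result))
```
GH

New ValueError raised, caught by outer ValueError handler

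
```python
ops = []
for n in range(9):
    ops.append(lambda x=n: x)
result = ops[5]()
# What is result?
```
5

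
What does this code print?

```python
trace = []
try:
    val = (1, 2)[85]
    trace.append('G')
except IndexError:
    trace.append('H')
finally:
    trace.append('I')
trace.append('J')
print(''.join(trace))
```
HIJ

finally always runs, even after exception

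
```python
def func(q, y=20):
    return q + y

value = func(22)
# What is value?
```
42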